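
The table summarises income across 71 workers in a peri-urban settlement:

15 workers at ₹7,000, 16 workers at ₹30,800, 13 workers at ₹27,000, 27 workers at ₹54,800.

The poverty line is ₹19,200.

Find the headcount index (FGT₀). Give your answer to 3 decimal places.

15 of the 71 workers have income below ₹19,200.
H = 15/71 = 0.211.

0.211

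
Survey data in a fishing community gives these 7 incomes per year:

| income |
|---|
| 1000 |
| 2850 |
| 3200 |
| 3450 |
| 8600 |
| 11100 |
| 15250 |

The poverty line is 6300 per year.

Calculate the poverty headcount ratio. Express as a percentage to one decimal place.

4 of the 7 families have income below 6300.
H = 4/7 = 57.1%.

57.1%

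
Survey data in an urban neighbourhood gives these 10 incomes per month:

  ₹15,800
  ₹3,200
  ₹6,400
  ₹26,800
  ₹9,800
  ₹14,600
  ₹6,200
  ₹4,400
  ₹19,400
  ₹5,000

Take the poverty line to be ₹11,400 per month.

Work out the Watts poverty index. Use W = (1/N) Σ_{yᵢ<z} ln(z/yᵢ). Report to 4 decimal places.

Below the line: ₹3,200, ₹4,400, ₹5,000, ₹6,200, ₹6,400, ₹9,800 (q = 6 of N = 10).
Log gaps: ln(11400/3200) = 1.2705; ln(11400/4400) = 0.9520; ln(11400/5000) = 0.8242; ln(11400/6200) = 0.6091; ln(11400/6400) = 0.5773; ln(11400/9800) = 0.1512.
W = 4.384257 / 10 = 0.4384.

0.4384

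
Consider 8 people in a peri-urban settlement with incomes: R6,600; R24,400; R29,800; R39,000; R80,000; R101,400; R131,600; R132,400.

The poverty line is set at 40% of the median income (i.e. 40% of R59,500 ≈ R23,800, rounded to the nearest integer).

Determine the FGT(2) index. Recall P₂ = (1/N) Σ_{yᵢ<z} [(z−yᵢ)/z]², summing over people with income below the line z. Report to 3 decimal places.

0.065

Incomes under z: R6,600 (q = 1 of N = 8).
Normalized shortfalls: (23800−6600)/23800 = 0.7227.
Squared: 0.5223.
Sum = 0.522280; P₂ = 0.522280 / 8 = 0.065.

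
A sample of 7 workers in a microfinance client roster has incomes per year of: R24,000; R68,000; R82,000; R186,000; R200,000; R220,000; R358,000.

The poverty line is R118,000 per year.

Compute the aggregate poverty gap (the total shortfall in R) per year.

Below z: R24,000, R68,000, R82,000 (q = 3 of N = 7).
Individual gaps: 118000−24000 = 94000; 118000−68000 = 50000; 118000−82000 = 36000.
Aggregate gap = R180,000.

R180,000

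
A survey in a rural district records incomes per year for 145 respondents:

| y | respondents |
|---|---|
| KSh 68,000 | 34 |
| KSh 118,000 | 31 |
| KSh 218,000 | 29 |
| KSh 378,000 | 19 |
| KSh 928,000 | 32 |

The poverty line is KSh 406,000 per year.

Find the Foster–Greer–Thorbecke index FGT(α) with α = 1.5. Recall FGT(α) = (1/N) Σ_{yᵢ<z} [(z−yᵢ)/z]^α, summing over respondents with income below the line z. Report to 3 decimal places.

Below the line: 34×KSh 68,000, 31×KSh 118,000, 29×KSh 218,000, 19×KSh 378,000 (q = 113 of N = 145).
Gap ratios (z−y)/z: (406000−68000)/406000 = 0.8325 (×34); (406000−118000)/406000 = 0.7094 (×31); (406000−218000)/406000 = 0.4631 (×29); (406000−378000)/406000 = 0.0690 (×19).
Raised to α = 1.5: 0.75960 (×34); 0.59745 (×31); 0.31510 (×29); 0.01811 (×19).
Sum = 53.829331; FGT(1.5) = 53.829331 / 145 = 0.371.

0.371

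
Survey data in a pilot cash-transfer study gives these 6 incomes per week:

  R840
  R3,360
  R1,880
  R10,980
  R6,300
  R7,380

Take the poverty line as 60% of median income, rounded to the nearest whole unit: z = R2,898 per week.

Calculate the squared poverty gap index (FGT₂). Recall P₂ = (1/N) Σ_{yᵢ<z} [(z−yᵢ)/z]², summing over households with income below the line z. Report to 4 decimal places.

Below the line: R840, R1,880 (q = 2 of N = 6).
Relative gaps: (2898−840)/2898 = 0.7101; (2898−1880)/2898 = 0.3513.
Squared: 0.5043; 0.1234.
Sum = 0.627701; P₂ = 0.627701 / 6 = 0.1046.

0.1046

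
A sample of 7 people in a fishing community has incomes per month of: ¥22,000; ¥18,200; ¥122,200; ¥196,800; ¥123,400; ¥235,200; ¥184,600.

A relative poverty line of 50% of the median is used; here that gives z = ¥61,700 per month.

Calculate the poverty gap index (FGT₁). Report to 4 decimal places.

Incomes under z: ¥18,200, ¥22,000 (q = 2 of N = 7).
Gap ratios (z−y)/z: (61700−18200)/61700 = 0.7050; (61700−22000)/61700 = 0.6434.
Σ = 1.348460. Dividing by the full population N = 7 gives P₁ = 0.1926.

0.1926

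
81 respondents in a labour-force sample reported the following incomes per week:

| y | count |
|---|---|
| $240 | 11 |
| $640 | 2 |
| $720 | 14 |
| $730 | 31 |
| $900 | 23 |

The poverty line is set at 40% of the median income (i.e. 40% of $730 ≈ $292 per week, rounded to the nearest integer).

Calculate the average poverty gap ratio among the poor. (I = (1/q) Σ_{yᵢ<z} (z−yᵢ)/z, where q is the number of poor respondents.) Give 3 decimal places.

Below z: 11×$240 (q = 11 of N = 81).
Shortfall ratios (z−y)/z: 0.1781 (×11); sum = 1.958904.
I averages over the q = 11 poor units only: 1.958904 / 11 = 0.178.

0.178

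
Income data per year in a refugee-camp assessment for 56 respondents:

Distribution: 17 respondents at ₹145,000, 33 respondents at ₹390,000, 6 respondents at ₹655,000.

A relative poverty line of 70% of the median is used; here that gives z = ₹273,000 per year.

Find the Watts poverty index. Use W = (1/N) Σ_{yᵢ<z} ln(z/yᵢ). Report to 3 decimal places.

Below the line: 17×₹145,000 (q = 17 of N = 56).
Log shortfalls: ln(273000/145000) = 0.6327 (×17).
W = 10.756547 / 56 = 0.192.

0.192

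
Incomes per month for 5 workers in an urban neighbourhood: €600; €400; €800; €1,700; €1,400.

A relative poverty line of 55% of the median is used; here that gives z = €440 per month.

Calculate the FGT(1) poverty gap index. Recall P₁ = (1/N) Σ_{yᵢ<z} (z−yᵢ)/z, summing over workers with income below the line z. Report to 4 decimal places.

Below z: €400 (q = 1 of N = 5).
Relative gaps: (440−400)/440 = 0.0909.
Σ = 0.090909. Dividing by the full population N = 5 gives P₁ = 0.0182.

0.0182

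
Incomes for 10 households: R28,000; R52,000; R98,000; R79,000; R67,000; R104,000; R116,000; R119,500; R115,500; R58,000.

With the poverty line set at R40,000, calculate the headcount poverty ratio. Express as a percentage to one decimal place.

10.0%

1 of the 10 households have income below R40,000.
H = 1/10 = 10.0%.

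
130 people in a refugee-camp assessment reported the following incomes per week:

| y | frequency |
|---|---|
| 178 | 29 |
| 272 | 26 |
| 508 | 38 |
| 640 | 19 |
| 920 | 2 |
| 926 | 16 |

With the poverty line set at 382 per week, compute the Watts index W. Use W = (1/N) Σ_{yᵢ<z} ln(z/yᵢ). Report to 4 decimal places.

0.2383

Poor units: 29×178, 26×272 (q = 55 of N = 130).
Log shortfalls: ln(382/178) = 0.7636 (×29); ln(382/272) = 0.3396 (×26).
W = 30.975557 / 130 = 0.2383.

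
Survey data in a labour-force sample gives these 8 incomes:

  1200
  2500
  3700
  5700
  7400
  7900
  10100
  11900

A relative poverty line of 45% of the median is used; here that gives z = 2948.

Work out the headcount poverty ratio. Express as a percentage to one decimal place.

25.0%

2 of the 8 workers have income below 2948.
H = 2/8 = 25.0%.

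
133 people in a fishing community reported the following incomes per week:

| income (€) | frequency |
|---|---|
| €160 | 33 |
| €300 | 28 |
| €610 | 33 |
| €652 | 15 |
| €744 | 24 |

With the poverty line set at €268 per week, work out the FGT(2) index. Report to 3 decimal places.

0.040

Below z: 33×€160 (q = 33 of N = 133).
Shortfall ratios: (268−160)/268 = 0.4030 (×33).
Squared: 0.1624 (×33).
Sum = 5.359100; P₂ = 5.359100 / 133 = 0.040.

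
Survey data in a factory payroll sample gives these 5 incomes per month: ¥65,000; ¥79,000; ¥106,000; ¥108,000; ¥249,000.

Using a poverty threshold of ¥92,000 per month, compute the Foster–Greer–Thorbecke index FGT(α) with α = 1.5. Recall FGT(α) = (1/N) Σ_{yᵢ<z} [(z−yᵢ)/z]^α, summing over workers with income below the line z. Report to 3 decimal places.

Below the line: ¥65,000, ¥79,000 (q = 2 of N = 5).
Gap ratios (z−y)/z: (92000−65000)/92000 = 0.2935; (92000−79000)/92000 = 0.1413.
Raised to α = 1.5: 0.15899; 0.05312.
Sum = 0.212105; FGT(1.5) = 0.212105 / 5 = 0.042.

0.042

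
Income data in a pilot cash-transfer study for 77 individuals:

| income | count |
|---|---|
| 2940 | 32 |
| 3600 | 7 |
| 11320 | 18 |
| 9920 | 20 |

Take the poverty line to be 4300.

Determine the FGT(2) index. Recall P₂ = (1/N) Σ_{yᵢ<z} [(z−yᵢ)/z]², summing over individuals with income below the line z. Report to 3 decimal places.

Incomes under z: 32×2940, 7×3600 (q = 39 of N = 77).
Normalized shortfalls: (4300−2940)/4300 = 0.3163 (×32); (4300−3600)/4300 = 0.1628 (×7).
Squared: 0.1000 (×32); 0.0265 (×7).
Sum = 3.386544; P₂ = 3.386544 / 77 = 0.044.

0.044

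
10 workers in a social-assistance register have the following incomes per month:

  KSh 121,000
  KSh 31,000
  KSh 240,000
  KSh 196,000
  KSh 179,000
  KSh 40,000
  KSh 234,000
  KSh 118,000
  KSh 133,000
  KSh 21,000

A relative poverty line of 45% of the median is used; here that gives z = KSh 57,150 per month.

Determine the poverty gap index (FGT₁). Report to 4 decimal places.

Poor units: KSh 21,000, KSh 31,000, KSh 40,000 (q = 3 of N = 10).
Gap ratios (z−y)/z: (57150−21000)/57150 = 0.6325; (57150−31000)/57150 = 0.4576; (57150−40000)/57150 = 0.3001.
Σ = 1.390201. Dividing by the full population N = 10 gives P₁ = 0.1390.

0.1390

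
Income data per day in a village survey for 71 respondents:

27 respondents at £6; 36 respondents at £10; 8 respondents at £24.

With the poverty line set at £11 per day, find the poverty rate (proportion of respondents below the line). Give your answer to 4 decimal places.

0.8873

63 of the 71 respondents have income below £11.
H = 63/71 = 0.8873.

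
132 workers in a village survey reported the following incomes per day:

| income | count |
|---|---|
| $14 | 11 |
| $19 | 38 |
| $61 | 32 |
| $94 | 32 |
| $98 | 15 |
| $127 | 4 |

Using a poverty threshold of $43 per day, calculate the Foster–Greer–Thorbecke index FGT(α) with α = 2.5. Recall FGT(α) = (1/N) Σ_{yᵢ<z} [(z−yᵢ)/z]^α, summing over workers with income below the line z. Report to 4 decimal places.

0.0981

Poor units: 11×$14, 38×$19 (q = 49 of N = 132).
Normalized shortfalls: (43−14)/43 = 0.6744 (×11); (43−19)/43 = 0.5581 (×38).
Raised to α = 2.5: 0.37353 (×11); 0.23273 (×38).
Sum = 12.952648; FGT(2.5) = 12.952648 / 132 = 0.0981.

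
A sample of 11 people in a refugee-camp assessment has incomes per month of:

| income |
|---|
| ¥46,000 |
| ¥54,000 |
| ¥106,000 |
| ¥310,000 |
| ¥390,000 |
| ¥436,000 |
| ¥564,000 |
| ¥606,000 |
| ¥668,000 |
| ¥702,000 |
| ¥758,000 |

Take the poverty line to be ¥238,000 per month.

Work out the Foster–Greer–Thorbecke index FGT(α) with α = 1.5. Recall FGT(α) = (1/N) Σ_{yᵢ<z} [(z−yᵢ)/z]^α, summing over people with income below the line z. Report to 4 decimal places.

0.1652

Below the line: ¥46,000, ¥54,000, ¥106,000 (q = 3 of N = 11).
Relative gaps: (238000−46000)/238000 = 0.8067; (238000−54000)/238000 = 0.7731; (238000−106000)/238000 = 0.5546.
Raised to α = 1.5: 0.72458; 0.67977; 0.41304.
Sum = 1.817392; FGT(1.5) = 1.817392 / 11 = 0.1652.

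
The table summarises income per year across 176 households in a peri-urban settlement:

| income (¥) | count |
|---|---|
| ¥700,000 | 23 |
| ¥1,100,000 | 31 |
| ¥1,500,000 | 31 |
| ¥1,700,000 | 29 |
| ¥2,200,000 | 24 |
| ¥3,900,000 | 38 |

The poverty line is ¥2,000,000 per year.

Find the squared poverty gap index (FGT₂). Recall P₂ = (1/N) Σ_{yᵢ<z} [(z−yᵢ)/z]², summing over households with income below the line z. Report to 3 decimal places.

0.106

Below z: 23×¥700,000, 31×¥1,100,000, 31×¥1,500,000, 29×¥1,700,000 (q = 114 of N = 176).
Shortfall ratios: (2000000−700000)/2000000 = 0.6500 (×23); (2000000−1100000)/2000000 = 0.4500 (×31); (2000000−1500000)/2000000 = 0.2500 (×31); (2000000−1700000)/2000000 = 0.1500 (×29).
Squared: 0.4225 (×23); 0.2025 (×31); 0.0625 (×31); 0.0225 (×29).
Sum = 18.585000; P₂ = 18.585000 / 176 = 0.106.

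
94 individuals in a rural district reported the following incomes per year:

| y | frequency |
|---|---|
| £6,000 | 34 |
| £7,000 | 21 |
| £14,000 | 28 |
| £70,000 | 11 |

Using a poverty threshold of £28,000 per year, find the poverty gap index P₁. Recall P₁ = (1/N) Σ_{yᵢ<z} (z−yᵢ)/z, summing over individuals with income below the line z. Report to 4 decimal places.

Below z: 34×£6,000, 21×£7,000, 28×£14,000 (q = 83 of N = 94).
Normalized shortfalls: (28000−6000)/28000 = 0.7857 (×34); (28000−7000)/28000 = 0.7500 (×21); (28000−14000)/28000 = 0.5000 (×28).
Σ = 56.464286. Dividing by the full population N = 94 gives P₁ = 0.6007.

0.6007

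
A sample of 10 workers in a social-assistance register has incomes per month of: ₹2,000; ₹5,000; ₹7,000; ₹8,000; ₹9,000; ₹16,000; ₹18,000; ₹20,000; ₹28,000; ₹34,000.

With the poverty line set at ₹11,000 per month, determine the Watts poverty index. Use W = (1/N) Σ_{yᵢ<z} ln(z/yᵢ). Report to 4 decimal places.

0.3464

Below the line: ₹2,000, ₹5,000, ₹7,000, ₹8,000, ₹9,000 (q = 5 of N = 10).
Log gaps: ln(11000/2000) = 1.7047; ln(11000/5000) = 0.7885; ln(11000/7000) = 0.4520; ln(11000/8000) = 0.3185; ln(11000/9000) = 0.2007.
W = 3.464315 / 10 = 0.3464.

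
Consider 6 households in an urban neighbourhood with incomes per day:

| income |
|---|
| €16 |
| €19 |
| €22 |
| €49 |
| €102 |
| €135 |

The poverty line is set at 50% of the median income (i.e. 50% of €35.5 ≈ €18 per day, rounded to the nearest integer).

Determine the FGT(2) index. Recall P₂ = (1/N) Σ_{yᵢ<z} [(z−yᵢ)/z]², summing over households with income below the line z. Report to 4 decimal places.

Below the line: €16 (q = 1 of N = 6).
Relative gaps: (18−16)/18 = 0.1111.
Squared: 0.0123.
Sum = 0.012346; P₂ = 0.012346 / 6 = 0.0021.

0.0021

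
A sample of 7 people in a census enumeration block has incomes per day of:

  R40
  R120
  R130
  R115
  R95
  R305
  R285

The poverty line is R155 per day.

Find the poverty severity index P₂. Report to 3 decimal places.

Below z: R40, R95, R115, R120, R130 (q = 5 of N = 7).
Shortfall ratios: (155−40)/155 = 0.7419; (155−95)/155 = 0.3871; (155−115)/155 = 0.2581; (155−120)/155 = 0.2258; (155−130)/155 = 0.1613.
Squared: 0.5505; 0.1498; 0.0666; 0.0510; 0.0260.
Sum = 0.843913; P₂ = 0.843913 / 7 = 0.121.

0.121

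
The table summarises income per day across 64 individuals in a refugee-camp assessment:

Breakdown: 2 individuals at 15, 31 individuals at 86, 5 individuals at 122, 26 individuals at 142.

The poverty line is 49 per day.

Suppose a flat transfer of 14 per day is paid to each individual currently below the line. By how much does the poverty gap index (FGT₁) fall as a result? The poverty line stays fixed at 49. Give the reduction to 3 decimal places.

0.009

Before: below the line — 2×15; poverty gap index (FGT₁) = 0.02168.
After the 14 transfer: below the line — 2×29; poverty gap index (FGT₁) = 0.01276.
Reduction = 0.02168 − 0.01276 = 0.009.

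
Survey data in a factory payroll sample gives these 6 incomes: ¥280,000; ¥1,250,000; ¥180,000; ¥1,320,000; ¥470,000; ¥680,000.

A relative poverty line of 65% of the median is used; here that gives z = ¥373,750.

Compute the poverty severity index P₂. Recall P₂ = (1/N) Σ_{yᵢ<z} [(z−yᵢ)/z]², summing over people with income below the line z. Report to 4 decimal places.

Incomes under z: ¥180,000, ¥280,000 (q = 2 of N = 6).
Normalized shortfalls: (373750−180000)/373750 = 0.5184; (373750−280000)/373750 = 0.2508.
Squared: 0.2687; 0.0629.
Sum = 0.331652; P₂ = 0.331652 / 6 = 0.0553.

0.0553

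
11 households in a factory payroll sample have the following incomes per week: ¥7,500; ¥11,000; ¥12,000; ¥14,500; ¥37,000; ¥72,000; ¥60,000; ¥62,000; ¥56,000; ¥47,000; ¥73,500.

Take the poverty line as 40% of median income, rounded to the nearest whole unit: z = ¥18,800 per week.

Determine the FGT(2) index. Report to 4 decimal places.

0.0651

Poor units: ¥7,500, ¥11,000, ¥12,000, ¥14,500 (q = 4 of N = 11).
Shortfall ratios: (18800−7500)/18800 = 0.6011; (18800−11000)/18800 = 0.4149; (18800−12000)/18800 = 0.3617; (18800−14500)/18800 = 0.2287.
Squared: 0.3613; 0.1721; 0.1308; 0.0523.
Sum = 0.716557; P₂ = 0.716557 / 11 = 0.0651.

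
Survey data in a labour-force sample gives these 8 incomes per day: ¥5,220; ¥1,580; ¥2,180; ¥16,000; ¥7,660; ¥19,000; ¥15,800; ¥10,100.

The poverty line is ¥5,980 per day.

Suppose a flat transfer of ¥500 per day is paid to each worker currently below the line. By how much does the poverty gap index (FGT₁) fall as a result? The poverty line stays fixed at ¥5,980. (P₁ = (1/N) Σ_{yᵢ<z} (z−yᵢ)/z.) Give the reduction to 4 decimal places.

Before: below the line — ¥1,580, ¥2,180, ¥5,220; poverty gap index (FGT₁) = 0.187291.
After the ¥500 transfer: below the line — ¥2,080, ¥2,680, ¥5,720; poverty gap index (FGT₁) = 0.155936.
Reduction = 0.187291 − 0.155936 = 0.0314.

0.0314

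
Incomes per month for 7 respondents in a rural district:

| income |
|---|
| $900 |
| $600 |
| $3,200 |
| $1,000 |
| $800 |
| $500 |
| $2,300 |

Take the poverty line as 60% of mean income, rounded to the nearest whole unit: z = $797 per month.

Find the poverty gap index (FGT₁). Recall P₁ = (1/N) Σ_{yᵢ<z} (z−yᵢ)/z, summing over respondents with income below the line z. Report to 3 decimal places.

0.089

Incomes under z: $500, $600 (q = 2 of N = 7).
Normalized shortfalls: (797−500)/797 = 0.3726; (797−600)/797 = 0.2472.
Σ = 0.619824. Dividing by the full population N = 7 gives P₁ = 0.089.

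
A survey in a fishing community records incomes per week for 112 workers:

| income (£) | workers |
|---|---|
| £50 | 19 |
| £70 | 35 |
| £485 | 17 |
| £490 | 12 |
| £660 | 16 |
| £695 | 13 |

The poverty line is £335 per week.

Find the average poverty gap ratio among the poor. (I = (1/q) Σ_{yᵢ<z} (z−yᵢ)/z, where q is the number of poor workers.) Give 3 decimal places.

Below z: 19×£50, 35×£70 (q = 54 of N = 112).
Shortfall ratios (z−y)/z: 0.8507 (×19), 0.7910 (×35); sum = 43.850746.
I averages over the q = 54 poor units only: 43.850746 / 54 = 0.812.

0.812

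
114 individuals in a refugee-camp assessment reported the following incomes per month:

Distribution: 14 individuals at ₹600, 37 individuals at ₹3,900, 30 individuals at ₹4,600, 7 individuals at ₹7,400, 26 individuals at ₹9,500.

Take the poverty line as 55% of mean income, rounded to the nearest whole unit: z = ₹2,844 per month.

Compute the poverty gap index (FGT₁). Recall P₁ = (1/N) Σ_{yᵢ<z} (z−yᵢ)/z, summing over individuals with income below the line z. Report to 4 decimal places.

0.0969

Poor units: 14×₹600 (q = 14 of N = 114).
Gap ratios (z−y)/z: (2844−600)/2844 = 0.7890 (×14).
Sum of shortfalls = 11.046414; P₁ averages over all N: 11.046414 / 114 = 0.0969.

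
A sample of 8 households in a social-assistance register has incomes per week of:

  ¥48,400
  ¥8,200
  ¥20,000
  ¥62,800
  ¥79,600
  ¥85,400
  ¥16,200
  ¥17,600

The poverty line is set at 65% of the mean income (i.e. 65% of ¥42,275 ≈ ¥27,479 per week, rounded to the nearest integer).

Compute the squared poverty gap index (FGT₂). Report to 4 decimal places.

0.1080

Below z: ¥8,200, ¥16,200, ¥17,600, ¥20,000 (q = 4 of N = 8).
Shortfall ratios: (27479−8200)/27479 = 0.7016; (27479−16200)/27479 = 0.4105; (27479−17600)/27479 = 0.3595; (27479−20000)/27479 = 0.2722.
Squared: 0.4922; 0.1685; 0.1292; 0.0741.
Sum = 0.864031; P₂ = 0.864031 / 8 = 0.1080.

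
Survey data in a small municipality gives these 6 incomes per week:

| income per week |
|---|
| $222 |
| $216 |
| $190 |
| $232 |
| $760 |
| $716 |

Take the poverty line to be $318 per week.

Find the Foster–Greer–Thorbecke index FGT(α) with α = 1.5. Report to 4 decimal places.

Below z: $190, $216, $222, $232 (q = 4 of N = 6).
Gap ratios (z−y)/z: (318−190)/318 = 0.4025; (318−216)/318 = 0.3208; (318−222)/318 = 0.3019; (318−232)/318 = 0.2704.
Raised to α = 1.5: 0.25537; 0.18166; 0.16587; 0.14064.
Sum = 0.743541; FGT(1.5) = 0.743541 / 6 = 0.1239.

0.1239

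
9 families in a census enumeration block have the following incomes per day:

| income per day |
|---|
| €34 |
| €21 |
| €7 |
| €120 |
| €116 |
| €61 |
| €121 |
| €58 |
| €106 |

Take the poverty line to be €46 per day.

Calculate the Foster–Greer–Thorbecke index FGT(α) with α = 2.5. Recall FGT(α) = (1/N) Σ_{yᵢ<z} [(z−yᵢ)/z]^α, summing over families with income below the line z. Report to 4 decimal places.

Incomes under z: €7, €21, €34 (q = 3 of N = 9).
Gap ratios (z−y)/z: (46−7)/46 = 0.8478; (46−21)/46 = 0.5435; (46−34)/46 = 0.2609.
Raised to α = 2.5: 0.66186; 0.21775; 0.03476.
Sum = 0.914368; FGT(2.5) = 0.914368 / 9 = 0.1016.

0.1016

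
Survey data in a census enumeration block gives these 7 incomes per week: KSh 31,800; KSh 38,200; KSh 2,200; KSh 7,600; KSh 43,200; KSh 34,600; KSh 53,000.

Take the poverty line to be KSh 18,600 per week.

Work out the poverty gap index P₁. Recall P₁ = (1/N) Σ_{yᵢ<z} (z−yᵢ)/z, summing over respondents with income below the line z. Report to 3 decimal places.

Incomes under z: KSh 2,200, KSh 7,600 (q = 2 of N = 7).
Gap ratios (z−y)/z: (18600−2200)/18600 = 0.8817; (18600−7600)/18600 = 0.5914.
Sum of shortfalls = 1.473118; P₁ averages over all N: 1.473118 / 7 = 0.210.

0.210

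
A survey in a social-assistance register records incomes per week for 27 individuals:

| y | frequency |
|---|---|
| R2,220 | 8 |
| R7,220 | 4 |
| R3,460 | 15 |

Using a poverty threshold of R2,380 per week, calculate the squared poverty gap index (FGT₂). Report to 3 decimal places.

Poor units: 8×R2,220 (q = 8 of N = 27).
Gap ratios (z−y)/z: (2380−2220)/2380 = 0.0672 (×8).
Squared: 0.0045 (×8).
Sum = 0.036156; P₂ = 0.036156 / 27 = 0.001.

0.001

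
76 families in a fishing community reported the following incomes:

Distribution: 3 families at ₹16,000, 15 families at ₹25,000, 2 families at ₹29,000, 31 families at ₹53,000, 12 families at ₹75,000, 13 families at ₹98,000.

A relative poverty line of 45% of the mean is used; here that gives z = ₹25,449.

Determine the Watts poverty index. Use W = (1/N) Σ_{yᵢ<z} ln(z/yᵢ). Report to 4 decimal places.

0.0218

Incomes under z: 3×₹16,000, 15×₹25,000 (q = 18 of N = 76).
Log gaps: ln(25449/16000) = 0.4641 (×3); ln(25449/25000) = 0.0178 (×15).
W = 1.659273 / 76 = 0.0218.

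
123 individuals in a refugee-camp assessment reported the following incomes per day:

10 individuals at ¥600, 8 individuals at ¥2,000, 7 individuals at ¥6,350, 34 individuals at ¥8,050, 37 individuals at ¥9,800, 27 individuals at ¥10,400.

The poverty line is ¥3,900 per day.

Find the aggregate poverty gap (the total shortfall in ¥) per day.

¥48,200

Incomes under z: 10×¥600, 8×¥2,000 (q = 18 of N = 123).
Individual gaps: 10×(3900−600) = 33000; 8×(3900−2000) = 15200.
Aggregate gap = ¥48,200.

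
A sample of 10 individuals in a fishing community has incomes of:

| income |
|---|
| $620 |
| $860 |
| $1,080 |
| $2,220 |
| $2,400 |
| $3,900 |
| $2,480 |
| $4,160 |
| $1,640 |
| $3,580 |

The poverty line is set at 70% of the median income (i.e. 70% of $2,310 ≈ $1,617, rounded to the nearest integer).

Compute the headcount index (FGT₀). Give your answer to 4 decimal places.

0.3000

3 of the 10 individuals have income below $1,617.
H = 3/10 = 0.3000.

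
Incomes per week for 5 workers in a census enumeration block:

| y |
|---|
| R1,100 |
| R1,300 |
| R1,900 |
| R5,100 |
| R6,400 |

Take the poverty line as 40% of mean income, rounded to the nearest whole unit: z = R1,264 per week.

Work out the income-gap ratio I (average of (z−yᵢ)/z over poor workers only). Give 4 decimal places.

0.1297

Below z: R1,100 (q = 1 of N = 5).
Shortfall ratios (z−y)/z: 0.1297; sum = 0.129747.
I averages over the q = 1 poor units only: 0.129747 / 1 = 0.1297.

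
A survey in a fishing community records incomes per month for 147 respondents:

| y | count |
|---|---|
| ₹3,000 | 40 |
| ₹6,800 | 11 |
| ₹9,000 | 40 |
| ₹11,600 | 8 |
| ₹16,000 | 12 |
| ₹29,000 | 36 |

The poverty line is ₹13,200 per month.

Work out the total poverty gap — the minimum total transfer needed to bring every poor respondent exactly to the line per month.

Poor units: 40×₹3,000, 11×₹6,800, 40×₹9,000, 8×₹11,600 (q = 99 of N = 147).
Individual gaps: 40×(13200−3000) = 408000; 11×(13200−6800) = 70400; 40×(13200−9000) = 168000; 8×(13200−11600) = 12800.
Aggregate gap = ₹659,200.

₹659,200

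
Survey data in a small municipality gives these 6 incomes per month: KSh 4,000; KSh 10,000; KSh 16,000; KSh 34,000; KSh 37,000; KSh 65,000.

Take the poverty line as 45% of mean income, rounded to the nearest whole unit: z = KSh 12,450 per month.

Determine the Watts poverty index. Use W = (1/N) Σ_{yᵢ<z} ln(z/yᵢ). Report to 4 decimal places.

Poor units: KSh 4,000, KSh 10,000 (q = 2 of N = 6).
Log gaps: ln(12450/4000) = 1.1354; ln(12450/10000) = 0.2191.
W = 1.354562 / 6 = 0.2258.

0.2258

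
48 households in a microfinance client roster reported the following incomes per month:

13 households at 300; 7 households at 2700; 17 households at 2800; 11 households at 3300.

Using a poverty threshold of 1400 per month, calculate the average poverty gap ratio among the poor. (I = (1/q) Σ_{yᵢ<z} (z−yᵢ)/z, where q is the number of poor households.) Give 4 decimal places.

0.7857

Below the line: 13×300 (q = 13 of N = 48).
Shortfall ratios (z−y)/z: 0.7857 (×13); sum = 10.214286.
The income-gap ratio divides by q (the poor only): 10.214286 / 13 = 0.7857.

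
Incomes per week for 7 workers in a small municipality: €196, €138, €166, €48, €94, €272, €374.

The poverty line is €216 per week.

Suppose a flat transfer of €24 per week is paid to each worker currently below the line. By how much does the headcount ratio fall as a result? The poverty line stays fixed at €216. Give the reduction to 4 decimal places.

0.1429

Before: below the line — €48, €94, €138, €166, €196; headcount ratio = 0.714286.
After the €24 transfer: below the line — €72, €118, €162, €190; headcount ratio = 0.571429.
Reduction = 0.714286 − 0.571429 = 0.1429.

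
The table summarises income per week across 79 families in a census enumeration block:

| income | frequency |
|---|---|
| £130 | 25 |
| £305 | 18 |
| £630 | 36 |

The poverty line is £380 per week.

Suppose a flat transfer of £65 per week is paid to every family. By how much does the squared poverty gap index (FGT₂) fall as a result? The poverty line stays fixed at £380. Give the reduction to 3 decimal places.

Before: below the line — 25×£130, 18×£305; squared poverty gap index (FGT₂) = 0.14585.
After the £65 transfer: below the line — 25×£195, 18×£370; squared poverty gap index (FGT₂) = 0.07516.
Reduction = 0.14585 − 0.07516 = 0.071.

0.071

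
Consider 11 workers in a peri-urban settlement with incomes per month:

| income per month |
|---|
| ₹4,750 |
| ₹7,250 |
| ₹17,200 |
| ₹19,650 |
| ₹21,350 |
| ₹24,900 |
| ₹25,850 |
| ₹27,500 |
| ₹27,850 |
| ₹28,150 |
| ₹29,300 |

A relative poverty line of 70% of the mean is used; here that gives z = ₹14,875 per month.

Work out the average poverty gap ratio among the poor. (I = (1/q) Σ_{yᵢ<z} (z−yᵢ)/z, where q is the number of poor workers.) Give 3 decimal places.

0.597

Below z: ₹4,750, ₹7,250 (q = 2 of N = 11).
Shortfall ratios (z−y)/z: 0.6807, 0.5126; sum = 1.193277.
The income-gap ratio divides by q (the poor only): 1.193277 / 2 = 0.597.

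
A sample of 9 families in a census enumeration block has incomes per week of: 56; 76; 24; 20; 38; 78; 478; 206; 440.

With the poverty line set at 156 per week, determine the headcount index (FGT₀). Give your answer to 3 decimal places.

0.667

6 of the 9 families have income below 156.
H = 6/9 = 0.667.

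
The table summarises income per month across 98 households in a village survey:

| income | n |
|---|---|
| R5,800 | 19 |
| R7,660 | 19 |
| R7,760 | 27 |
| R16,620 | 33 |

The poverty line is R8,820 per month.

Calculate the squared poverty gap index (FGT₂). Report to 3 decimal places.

0.030

Poor units: 19×R5,800, 19×R7,660, 27×R7,760 (q = 65 of N = 98).
Relative gaps: (8820−5800)/8820 = 0.3424 (×19); (8820−7660)/8820 = 0.1315 (×19); (8820−7760)/8820 = 0.1202 (×27).
Squared: 0.1172 (×19); 0.0173 (×19); 0.0144 (×27).
Sum = 2.946190; P₂ = 2.946190 / 98 = 0.030.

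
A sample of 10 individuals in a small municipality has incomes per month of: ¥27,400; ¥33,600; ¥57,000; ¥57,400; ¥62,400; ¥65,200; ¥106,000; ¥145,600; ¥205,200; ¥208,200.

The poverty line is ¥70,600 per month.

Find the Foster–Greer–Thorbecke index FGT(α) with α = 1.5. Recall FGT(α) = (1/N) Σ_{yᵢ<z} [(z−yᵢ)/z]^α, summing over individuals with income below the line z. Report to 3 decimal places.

0.108

Poor units: ¥27,400, ¥33,600, ¥57,000, ¥57,400, ¥62,400, ¥65,200 (q = 6 of N = 10).
Gap ratios (z−y)/z: (70600−27400)/70600 = 0.6119; (70600−33600)/70600 = 0.5241; (70600−57000)/70600 = 0.1926; (70600−57400)/70600 = 0.1870; (70600−62400)/70600 = 0.1161; (70600−65200)/70600 = 0.0765.
Raised to α = 1.5: 0.47865; 0.37940; 0.08455; 0.08085; 0.03958; 0.02115.
Sum = 1.084179; FGT(1.5) = 1.084179 / 10 = 0.108.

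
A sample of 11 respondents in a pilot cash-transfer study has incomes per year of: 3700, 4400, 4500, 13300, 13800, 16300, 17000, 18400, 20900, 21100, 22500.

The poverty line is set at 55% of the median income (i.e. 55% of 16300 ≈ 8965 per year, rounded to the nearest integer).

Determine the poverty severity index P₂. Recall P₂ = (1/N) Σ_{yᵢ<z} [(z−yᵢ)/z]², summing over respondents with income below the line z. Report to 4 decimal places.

Poor units: 3700, 4400, 4500 (q = 3 of N = 11).
Normalized shortfalls: (8965−3700)/8965 = 0.5873; (8965−4400)/8965 = 0.5092; (8965−4500)/8965 = 0.4980.
Squared: 0.3449; 0.2593; 0.2481.
Sum = 0.852241; P₂ = 0.852241 / 11 = 0.0775.

0.0775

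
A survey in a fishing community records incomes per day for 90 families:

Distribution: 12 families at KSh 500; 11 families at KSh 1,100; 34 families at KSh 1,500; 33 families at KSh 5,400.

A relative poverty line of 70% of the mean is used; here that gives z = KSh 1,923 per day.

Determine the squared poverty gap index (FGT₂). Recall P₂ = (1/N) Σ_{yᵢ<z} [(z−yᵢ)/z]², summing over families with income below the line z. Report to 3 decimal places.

Poor units: 12×KSh 500, 11×KSh 1,100, 34×KSh 1,500 (q = 57 of N = 90).
Shortfall ratios: (1923−500)/1923 = 0.7400 (×12); (1923−1100)/1923 = 0.4280 (×11); (1923−1500)/1923 = 0.2200 (×34).
Squared: 0.5476 (×12); 0.1832 (×11); 0.0484 (×34).
Sum = 10.230957; P₂ = 10.230957 / 90 = 0.114.

0.114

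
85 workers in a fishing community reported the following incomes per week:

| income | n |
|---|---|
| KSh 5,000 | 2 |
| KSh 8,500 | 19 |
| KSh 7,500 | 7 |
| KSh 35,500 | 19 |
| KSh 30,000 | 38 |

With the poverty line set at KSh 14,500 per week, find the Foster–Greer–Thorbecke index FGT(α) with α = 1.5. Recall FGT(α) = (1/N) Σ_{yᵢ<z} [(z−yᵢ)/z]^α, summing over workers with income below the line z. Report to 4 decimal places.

Below the line: 2×KSh 5,000, 7×KSh 7,500, 19×KSh 8,500 (q = 28 of N = 85).
Gap ratios (z−y)/z: (14500−5000)/14500 = 0.6552 (×2); (14500−7500)/14500 = 0.4828 (×7); (14500−8500)/14500 = 0.4138 (×19).
Raised to α = 1.5: 0.53031 (×2); 0.33542 (×7); 0.26618 (×19).
Sum = 8.466015; FGT(1.5) = 8.466015 / 85 = 0.0996.

0.0996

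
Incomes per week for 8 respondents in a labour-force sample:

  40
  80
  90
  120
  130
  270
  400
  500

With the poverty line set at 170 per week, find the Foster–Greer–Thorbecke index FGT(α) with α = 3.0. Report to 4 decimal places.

0.0923

Below the line: 40, 80, 90, 120, 130 (q = 5 of N = 8).
Relative gaps: (170−40)/170 = 0.7647; (170−80)/170 = 0.5294; (170−90)/170 = 0.4706; (170−120)/170 = 0.2941; (170−130)/170 = 0.2353.
Raised to α = 3.0: 0.44718; 0.14838; 0.10421; 0.02544; 0.01303.
Sum = 0.738245; FGT(3.0) = 0.738245 / 8 = 0.0923.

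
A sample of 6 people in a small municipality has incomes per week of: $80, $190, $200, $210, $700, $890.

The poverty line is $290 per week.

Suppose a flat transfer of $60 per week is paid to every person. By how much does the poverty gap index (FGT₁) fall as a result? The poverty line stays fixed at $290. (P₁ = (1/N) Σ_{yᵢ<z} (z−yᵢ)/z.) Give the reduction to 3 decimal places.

Before: below the line — $80, $190, $200, $210; poverty gap index (FGT₁) = 0.27586.
After the $60 transfer: below the line — $140, $250, $260, $270; poverty gap index (FGT₁) = 0.13793.
Reduction = 0.27586 − 0.13793 = 0.138.

0.138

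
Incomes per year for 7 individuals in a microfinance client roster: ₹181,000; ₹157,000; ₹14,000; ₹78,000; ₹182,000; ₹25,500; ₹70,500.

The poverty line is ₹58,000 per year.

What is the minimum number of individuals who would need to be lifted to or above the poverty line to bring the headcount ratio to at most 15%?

Currently q = 2 of N = 7 are below the line (H = 0.286).
A headcount ratio of at most 15% allows at most ⌊0.15 × 7⌋ = 1 poor individuals.
So at least 2 − 1 = 1 must be lifted.

1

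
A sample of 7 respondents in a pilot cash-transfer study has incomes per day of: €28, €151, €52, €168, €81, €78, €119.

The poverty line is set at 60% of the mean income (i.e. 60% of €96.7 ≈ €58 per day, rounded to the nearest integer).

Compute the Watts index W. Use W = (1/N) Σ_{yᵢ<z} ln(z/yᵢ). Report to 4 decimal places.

Below the line: €28, €52 (q = 2 of N = 7).
ln(z/y) terms: ln(58/28) = 0.7282; ln(58/52) = 0.1092.
W = 0.837438 / 7 = 0.1196.

0.1196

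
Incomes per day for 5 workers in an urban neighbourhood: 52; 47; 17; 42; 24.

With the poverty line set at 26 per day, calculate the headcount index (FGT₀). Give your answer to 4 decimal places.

0.4000

2 of the 5 workers have income below 26.
H = 2/5 = 0.4000.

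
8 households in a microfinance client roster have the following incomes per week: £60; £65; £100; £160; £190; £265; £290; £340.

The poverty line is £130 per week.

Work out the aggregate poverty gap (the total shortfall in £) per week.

£165

Incomes under z: £60, £65, £100 (q = 3 of N = 8).
Individual gaps: 130−60 = 70; 130−65 = 65; 130−100 = 30.
Aggregate gap = £165.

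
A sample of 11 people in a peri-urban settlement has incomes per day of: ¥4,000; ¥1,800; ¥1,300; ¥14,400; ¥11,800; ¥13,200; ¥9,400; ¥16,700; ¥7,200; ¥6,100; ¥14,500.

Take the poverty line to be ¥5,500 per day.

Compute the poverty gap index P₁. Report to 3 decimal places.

Poor units: ¥1,300, ¥1,800, ¥4,000 (q = 3 of N = 11).
Normalized shortfalls: (5500−1300)/5500 = 0.7636; (5500−1800)/5500 = 0.6727; (5500−4000)/5500 = 0.2727.
Σ = 1.709091. Dividing by the full population N = 11 gives P₁ = 0.155.

0.155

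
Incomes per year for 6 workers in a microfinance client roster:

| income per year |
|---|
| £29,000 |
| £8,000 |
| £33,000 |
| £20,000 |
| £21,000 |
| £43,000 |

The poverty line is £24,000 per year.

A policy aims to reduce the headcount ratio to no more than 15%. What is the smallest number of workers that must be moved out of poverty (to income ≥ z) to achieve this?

3

Currently q = 3 of N = 6 are below the line (H = 0.500).
A headcount ratio of at most 15% allows at most ⌊0.15 × 6⌋ = 0 poor workers.
So at least 3 − 0 = 3 must be lifted.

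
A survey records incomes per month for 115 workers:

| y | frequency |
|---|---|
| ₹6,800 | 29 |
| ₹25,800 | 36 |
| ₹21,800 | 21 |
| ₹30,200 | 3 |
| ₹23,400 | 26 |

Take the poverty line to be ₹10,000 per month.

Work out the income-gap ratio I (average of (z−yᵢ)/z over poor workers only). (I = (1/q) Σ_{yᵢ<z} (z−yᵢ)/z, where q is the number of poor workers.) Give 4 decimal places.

Poor units: 29×₹6,800 (q = 29 of N = 115).
Relative gaps: 0.3200 (×29); sum = 9.280000.
I averages over the q = 29 poor units only: 9.280000 / 29 = 0.3200.

0.3200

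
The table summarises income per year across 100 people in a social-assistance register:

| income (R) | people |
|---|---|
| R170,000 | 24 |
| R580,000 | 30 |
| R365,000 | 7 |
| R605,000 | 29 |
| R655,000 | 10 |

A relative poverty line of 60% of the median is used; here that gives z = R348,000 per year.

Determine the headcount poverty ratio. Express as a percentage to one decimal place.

24 of the 100 people have income below R348,000.
H = 24/100 = 24.0%.

24.0%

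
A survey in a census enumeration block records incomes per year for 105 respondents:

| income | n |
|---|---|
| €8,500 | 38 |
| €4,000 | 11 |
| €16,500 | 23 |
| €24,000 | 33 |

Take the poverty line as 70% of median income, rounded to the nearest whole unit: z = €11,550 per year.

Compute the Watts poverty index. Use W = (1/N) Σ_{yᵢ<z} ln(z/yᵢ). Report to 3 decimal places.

Poor units: 11×€4,000, 38×€8,500 (q = 49 of N = 105).
Log shortfalls: ln(11550/4000) = 1.0604 (×11); ln(11550/8500) = 0.3066 (×38).
W = 23.315834 / 105 = 0.222.

0.222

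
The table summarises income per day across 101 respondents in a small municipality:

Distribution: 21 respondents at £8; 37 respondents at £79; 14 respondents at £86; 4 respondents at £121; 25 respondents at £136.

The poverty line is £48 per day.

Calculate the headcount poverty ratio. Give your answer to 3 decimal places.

0.208

21 of the 101 respondents have income below £48.
H = 21/101 = 0.208.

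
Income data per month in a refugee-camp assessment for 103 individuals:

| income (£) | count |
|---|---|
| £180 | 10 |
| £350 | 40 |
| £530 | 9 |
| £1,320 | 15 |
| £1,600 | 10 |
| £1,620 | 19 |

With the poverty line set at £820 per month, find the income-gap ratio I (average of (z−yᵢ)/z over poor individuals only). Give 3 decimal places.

0.575

Below z: 10×£180, 40×£350, 9×£530 (q = 59 of N = 103).
Shortfall ratios (z−y)/z: 0.7805 (×10), 0.5732 (×40), 0.3537 (×9); sum = 33.914634.
I averages over the q = 59 poor units only: 33.914634 / 59 = 0.575.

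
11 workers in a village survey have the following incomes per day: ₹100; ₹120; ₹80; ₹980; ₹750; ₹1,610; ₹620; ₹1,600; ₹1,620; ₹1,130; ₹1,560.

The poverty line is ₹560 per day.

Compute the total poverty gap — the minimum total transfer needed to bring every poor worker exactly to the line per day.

Below z: ₹80, ₹100, ₹120 (q = 3 of N = 11).
Individual gaps: 560−80 = 480; 560−100 = 460; 560−120 = 440.
Aggregate gap = ₹1,380.

₹1,380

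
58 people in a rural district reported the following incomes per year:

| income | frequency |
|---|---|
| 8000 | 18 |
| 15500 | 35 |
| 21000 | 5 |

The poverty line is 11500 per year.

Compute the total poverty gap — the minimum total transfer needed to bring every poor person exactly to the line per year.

Below the line: 18×8000 (q = 18 of N = 58).
Individual gaps: 18×(11500−8000) = 63000.
Aggregate gap = 63000.

63000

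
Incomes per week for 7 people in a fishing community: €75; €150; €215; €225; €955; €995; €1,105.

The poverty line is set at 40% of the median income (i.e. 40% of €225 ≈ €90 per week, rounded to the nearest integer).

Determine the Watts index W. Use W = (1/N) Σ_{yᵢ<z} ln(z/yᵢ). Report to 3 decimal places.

0.026

Below the line: €75 (q = 1 of N = 7).
ln(z/y) terms: ln(90/75) = 0.1823.
W = 0.182322 / 7 = 0.026.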